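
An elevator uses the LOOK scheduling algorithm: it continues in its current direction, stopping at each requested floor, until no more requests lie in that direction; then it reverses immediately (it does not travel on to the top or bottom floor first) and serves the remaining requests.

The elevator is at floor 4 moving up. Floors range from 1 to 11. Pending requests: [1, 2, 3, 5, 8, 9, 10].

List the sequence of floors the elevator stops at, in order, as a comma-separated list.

Current: 4, moving UP
Serve above first (ascending): [5, 8, 9, 10]
Then reverse, serve below (descending): [3, 2, 1]

Answer: 5, 8, 9, 10, 3, 2, 1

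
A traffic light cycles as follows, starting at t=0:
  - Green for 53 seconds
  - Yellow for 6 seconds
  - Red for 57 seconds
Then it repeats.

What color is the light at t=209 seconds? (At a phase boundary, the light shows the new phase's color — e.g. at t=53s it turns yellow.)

Answer: red

Derivation:
Cycle length = 53 + 6 + 57 = 116s
t = 209, phase_t = 209 mod 116 = 93
93 >= 59 → RED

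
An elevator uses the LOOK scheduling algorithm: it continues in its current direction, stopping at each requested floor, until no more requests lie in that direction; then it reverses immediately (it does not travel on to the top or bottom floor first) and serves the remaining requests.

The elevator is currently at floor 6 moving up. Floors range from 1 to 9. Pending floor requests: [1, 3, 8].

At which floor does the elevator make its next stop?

Current floor: 6, direction: up
Requests above: [8]
Requests below: [1, 3]
Moving up and requests lie above → nearest above is min([8]) = 8

Answer: 8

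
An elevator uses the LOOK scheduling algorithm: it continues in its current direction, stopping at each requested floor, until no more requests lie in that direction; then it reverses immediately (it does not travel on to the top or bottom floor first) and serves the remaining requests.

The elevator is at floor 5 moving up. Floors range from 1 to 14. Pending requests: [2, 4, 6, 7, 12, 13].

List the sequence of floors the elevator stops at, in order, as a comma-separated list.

Answer: 6, 7, 12, 13, 4, 2

Derivation:
Current: 5, moving UP
Serve above first (ascending): [6, 7, 12, 13]
Then reverse, serve below (descending): [4, 2]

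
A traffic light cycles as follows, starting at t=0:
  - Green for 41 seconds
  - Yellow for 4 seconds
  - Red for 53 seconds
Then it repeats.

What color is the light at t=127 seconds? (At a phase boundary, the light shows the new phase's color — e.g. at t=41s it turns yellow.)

Cycle length = 41 + 4 + 53 = 98s
t = 127, phase_t = 127 mod 98 = 29
29 < 41 (green end) → GREEN

Answer: green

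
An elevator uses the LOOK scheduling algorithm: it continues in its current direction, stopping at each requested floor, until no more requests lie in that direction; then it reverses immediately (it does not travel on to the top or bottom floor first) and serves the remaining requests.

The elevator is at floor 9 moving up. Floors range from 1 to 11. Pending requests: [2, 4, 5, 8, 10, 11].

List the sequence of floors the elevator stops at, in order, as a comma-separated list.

Answer: 10, 11, 8, 5, 4, 2

Derivation:
Current: 9, moving UP
Serve above first (ascending): [10, 11]
Then reverse, serve below (descending): [8, 5, 4, 2]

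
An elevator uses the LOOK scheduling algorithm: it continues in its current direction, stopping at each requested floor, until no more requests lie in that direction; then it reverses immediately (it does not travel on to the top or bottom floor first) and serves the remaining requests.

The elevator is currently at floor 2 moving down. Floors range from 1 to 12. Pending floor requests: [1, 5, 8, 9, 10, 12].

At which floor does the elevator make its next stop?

Answer: 1

Derivation:
Current floor: 2, direction: down
Requests above: [5, 8, 9, 10, 12]
Requests below: [1]
Moving down and requests lie below → nearest below is max([1]) = 1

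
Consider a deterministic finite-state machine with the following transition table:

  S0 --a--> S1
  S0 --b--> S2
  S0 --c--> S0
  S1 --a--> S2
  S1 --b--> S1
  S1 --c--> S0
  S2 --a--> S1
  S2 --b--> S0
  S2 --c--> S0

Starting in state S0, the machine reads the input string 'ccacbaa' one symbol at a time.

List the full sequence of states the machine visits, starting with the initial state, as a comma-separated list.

Start: S0
  read 'c': S0 --c--> S0
  read 'c': S0 --c--> S0
  read 'a': S0 --a--> S1
  read 'c': S1 --c--> S0
  read 'b': S0 --b--> S2
  read 'a': S2 --a--> S1
  read 'a': S1 --a--> S2

Answer: S0, S0, S0, S1, S0, S2, S1, S2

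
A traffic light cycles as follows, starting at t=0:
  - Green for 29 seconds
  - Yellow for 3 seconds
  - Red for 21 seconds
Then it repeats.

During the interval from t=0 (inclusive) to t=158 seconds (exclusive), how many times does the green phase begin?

Cycle = 29+3+21 = 53s
green phase starts at t = k*53 + 0 for k=0,1,2,...
Need k*53+0 < 158 → k < 2.981
k ∈ {0, ..., 2} → 3 starts

Answer: 3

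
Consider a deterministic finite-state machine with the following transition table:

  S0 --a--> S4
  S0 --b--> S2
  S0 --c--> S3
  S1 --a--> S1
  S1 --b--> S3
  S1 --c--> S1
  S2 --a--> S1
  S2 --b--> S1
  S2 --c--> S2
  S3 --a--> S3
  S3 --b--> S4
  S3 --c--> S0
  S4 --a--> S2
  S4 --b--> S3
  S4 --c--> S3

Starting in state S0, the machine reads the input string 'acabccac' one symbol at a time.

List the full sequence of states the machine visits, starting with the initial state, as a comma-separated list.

Answer: S0, S4, S3, S3, S4, S3, S0, S4, S3

Derivation:
Start: S0
  read 'a': S0 --a--> S4
  read 'c': S4 --c--> S3
  read 'a': S3 --a--> S3
  read 'b': S3 --b--> S4
  read 'c': S4 --c--> S3
  read 'c': S3 --c--> S0
  read 'a': S0 --a--> S4
  read 'c': S4 --c--> S3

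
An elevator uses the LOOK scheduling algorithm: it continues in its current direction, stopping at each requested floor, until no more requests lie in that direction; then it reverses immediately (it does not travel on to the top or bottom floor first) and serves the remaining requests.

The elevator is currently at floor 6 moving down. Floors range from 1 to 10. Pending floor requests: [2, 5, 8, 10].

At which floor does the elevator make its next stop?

Answer: 5

Derivation:
Current floor: 6, direction: down
Requests above: [8, 10]
Requests below: [2, 5]
Moving down and requests lie below → nearest below is max([2, 5]) = 5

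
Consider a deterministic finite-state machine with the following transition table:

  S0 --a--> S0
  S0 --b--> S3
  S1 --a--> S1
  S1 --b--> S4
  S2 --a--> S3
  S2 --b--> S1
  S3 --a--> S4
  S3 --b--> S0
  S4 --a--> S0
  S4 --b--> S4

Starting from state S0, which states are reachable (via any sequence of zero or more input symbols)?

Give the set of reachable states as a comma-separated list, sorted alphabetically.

Answer: S0, S3, S4

Derivation:
BFS from S0:
  visit S0: S0--a-->S0 (seen), S0--b-->S3 (new)
  visit S3: S3--a-->S4 (new), S3--b-->S0 (seen)
  visit S4: S4--a-->S0 (seen), S4--b-->S4 (seen)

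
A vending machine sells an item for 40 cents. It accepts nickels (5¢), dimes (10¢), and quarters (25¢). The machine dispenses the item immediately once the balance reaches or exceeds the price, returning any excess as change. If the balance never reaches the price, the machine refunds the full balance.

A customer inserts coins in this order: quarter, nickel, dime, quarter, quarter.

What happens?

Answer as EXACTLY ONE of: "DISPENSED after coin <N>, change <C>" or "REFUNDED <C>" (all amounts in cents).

Price: 40¢
Coin 1 (quarter, 25¢): balance = 25¢
Coin 2 (nickel, 5¢): balance = 30¢
Coin 3 (dime, 10¢): balance = 40¢
  → balance >= price → DISPENSE, change = 40 - 40 = 0¢

Answer: DISPENSED after coin 3, change 0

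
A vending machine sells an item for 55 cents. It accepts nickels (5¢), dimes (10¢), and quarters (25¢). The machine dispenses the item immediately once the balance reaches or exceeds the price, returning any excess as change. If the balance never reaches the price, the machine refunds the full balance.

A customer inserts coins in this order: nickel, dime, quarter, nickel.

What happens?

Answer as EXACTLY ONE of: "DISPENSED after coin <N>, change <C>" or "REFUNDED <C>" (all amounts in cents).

Price: 55¢
Coin 1 (nickel, 5¢): balance = 5¢
Coin 2 (dime, 10¢): balance = 15¢
Coin 3 (quarter, 25¢): balance = 40¢
Coin 4 (nickel, 5¢): balance = 45¢
All coins inserted, balance 45¢ < price 55¢ → REFUND 45¢

Answer: REFUNDED 45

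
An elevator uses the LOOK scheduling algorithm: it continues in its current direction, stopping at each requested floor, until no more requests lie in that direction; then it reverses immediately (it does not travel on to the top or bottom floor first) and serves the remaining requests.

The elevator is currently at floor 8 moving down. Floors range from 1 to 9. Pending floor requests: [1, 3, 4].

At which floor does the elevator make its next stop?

Answer: 4

Derivation:
Current floor: 8, direction: down
Requests above: []
Requests below: [1, 3, 4]
Moving down and requests lie below → nearest below is max([1, 3, 4]) = 4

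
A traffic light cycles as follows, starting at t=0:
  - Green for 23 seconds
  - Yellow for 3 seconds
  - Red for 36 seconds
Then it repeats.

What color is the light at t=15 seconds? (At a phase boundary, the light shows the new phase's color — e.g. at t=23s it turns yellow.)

Answer: green

Derivation:
Cycle length = 23 + 3 + 36 = 62s
t = 15, phase_t = 15 mod 62 = 15
15 < 23 (green end) → GREEN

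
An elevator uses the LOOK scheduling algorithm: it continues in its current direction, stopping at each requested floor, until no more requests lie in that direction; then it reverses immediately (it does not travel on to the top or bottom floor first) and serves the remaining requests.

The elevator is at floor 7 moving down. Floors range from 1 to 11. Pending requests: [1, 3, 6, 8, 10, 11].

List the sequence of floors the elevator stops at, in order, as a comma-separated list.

Answer: 6, 3, 1, 8, 10, 11

Derivation:
Current: 7, moving DOWN
Serve below first (descending): [6, 3, 1]
Then reverse, serve above (ascending): [8, 10, 11]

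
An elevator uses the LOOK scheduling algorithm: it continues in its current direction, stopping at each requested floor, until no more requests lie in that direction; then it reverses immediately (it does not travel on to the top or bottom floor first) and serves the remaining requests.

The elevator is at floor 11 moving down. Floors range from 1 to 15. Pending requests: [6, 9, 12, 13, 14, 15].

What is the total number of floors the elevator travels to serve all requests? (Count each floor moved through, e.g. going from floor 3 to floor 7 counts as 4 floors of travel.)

Start at floor 11 moving down, LOOK stop order: [9, 6, 12, 13, 14, 15]
  11 → 9: |9-11| = 2, total = 2
  9 → 6: |6-9| = 3, total = 5
  6 → 12: |12-6| = 6, total = 11
  12 → 13: |13-12| = 1, total = 12
  13 → 14: |14-13| = 1, total = 13
  14 → 15: |15-14| = 1, total = 14

Answer: 14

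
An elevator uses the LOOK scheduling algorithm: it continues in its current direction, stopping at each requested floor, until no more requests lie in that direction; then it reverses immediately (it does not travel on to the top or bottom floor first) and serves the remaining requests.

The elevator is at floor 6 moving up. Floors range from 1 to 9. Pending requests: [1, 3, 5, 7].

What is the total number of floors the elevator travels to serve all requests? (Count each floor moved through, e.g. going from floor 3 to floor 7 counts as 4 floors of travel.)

Start at floor 6 moving up, LOOK stop order: [7, 5, 3, 1]
  6 → 7: |7-6| = 1, total = 1
  7 → 5: |5-7| = 2, total = 3
  5 → 3: |3-5| = 2, total = 5
  3 → 1: |1-3| = 2, total = 7

Answer: 7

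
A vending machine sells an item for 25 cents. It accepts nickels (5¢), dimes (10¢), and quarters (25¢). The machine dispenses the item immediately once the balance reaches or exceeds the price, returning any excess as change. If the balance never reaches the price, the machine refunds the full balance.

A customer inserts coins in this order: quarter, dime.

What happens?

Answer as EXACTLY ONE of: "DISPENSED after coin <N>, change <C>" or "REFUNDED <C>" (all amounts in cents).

Price: 25¢
Coin 1 (quarter, 25¢): balance = 25¢
  → balance >= price → DISPENSE, change = 25 - 25 = 0¢

Answer: DISPENSED after coin 1, change 0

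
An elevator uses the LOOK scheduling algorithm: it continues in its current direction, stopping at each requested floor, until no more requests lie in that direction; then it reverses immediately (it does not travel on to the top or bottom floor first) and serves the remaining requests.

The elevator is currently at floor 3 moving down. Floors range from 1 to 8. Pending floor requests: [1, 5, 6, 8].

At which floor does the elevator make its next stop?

Answer: 1

Derivation:
Current floor: 3, direction: down
Requests above: [5, 6, 8]
Requests below: [1]
Moving down and requests lie below → nearest below is max([1]) = 1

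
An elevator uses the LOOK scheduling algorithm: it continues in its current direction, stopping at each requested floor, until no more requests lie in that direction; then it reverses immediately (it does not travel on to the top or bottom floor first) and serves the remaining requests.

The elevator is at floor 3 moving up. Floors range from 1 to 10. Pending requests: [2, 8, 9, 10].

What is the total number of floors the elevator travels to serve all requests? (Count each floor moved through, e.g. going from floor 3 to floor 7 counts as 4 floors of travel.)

Start at floor 3 moving up, LOOK stop order: [8, 9, 10, 2]
  3 → 8: |8-3| = 5, total = 5
  8 → 9: |9-8| = 1, total = 6
  9 → 10: |10-9| = 1, total = 7
  10 → 2: |2-10| = 8, total = 15

Answer: 15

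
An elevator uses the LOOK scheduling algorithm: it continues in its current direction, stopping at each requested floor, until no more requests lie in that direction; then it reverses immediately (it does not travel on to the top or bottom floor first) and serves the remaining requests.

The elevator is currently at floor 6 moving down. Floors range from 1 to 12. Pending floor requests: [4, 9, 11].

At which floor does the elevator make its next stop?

Answer: 4

Derivation:
Current floor: 6, direction: down
Requests above: [9, 11]
Requests below: [4]
Moving down and requests lie below → nearest below is max([4]) = 4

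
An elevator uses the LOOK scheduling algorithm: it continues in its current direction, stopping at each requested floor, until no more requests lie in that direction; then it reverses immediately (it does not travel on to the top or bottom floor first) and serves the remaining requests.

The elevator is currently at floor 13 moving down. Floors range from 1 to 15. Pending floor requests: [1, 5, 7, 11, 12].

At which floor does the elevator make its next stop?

Current floor: 13, direction: down
Requests above: []
Requests below: [1, 5, 7, 11, 12]
Moving down and requests lie below → nearest below is max([1, 5, 7, 11, 12]) = 12

Answer: 12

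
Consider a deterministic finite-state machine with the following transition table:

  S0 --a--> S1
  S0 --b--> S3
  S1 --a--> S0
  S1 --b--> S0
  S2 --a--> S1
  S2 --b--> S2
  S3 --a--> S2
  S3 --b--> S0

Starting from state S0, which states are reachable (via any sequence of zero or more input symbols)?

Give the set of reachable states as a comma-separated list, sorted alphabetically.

Answer: S0, S1, S2, S3

Derivation:
BFS from S0:
  visit S0: S0--a-->S1 (new), S0--b-->S3 (new)
  visit S1: S1--a-->S0 (seen), S1--b-->S0 (seen)
  visit S3: S3--a-->S2 (new), S3--b-->S0 (seen)
  visit S2: S2--a-->S1 (seen), S2--b-->S2 (seen)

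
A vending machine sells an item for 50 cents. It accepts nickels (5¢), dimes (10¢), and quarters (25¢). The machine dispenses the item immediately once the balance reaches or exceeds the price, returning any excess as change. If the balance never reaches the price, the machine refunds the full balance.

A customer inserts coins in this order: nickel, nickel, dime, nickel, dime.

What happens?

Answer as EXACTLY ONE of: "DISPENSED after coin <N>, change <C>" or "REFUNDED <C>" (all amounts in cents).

Price: 50¢
Coin 1 (nickel, 5¢): balance = 5¢
Coin 2 (nickel, 5¢): balance = 10¢
Coin 3 (dime, 10¢): balance = 20¢
Coin 4 (nickel, 5¢): balance = 25¢
Coin 5 (dime, 10¢): balance = 35¢
All coins inserted, balance 35¢ < price 50¢ → REFUND 35¢

Answer: REFUNDED 35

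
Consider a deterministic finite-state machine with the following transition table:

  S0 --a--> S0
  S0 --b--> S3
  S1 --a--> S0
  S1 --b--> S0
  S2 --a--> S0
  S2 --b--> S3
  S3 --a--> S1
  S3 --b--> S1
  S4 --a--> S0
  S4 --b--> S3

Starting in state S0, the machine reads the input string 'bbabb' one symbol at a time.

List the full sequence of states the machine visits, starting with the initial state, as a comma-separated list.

Start: S0
  read 'b': S0 --b--> S3
  read 'b': S3 --b--> S1
  read 'a': S1 --a--> S0
  read 'b': S0 --b--> S3
  read 'b': S3 --b--> S1

Answer: S0, S3, S1, S0, S3, S1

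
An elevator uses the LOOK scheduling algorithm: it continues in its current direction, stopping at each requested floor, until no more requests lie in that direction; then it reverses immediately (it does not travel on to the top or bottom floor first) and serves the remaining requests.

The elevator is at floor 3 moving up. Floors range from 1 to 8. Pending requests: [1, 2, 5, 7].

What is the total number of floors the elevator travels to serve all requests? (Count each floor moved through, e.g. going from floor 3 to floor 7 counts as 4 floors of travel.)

Answer: 10

Derivation:
Start at floor 3 moving up, LOOK stop order: [5, 7, 2, 1]
  3 → 5: |5-3| = 2, total = 2
  5 → 7: |7-5| = 2, total = 4
  7 → 2: |2-7| = 5, total = 9
  2 → 1: |1-2| = 1, total = 10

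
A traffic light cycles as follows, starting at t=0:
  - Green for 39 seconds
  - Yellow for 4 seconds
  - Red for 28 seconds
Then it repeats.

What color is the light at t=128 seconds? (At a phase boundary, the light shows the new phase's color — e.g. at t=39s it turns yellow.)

Answer: red

Derivation:
Cycle length = 39 + 4 + 28 = 71s
t = 128, phase_t = 128 mod 71 = 57
57 >= 43 → RED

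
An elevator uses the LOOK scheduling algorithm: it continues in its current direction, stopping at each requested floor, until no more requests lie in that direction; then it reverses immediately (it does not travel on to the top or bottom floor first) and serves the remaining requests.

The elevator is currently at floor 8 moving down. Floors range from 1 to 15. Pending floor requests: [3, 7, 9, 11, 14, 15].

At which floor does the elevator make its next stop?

Current floor: 8, direction: down
Requests above: [9, 11, 14, 15]
Requests below: [3, 7]
Moving down and requests lie below → nearest below is max([3, 7]) = 7

Answer: 7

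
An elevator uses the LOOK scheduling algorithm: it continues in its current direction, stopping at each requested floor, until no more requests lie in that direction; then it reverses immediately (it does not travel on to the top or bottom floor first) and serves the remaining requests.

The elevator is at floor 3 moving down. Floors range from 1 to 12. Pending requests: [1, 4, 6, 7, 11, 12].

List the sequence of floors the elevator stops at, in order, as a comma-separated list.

Answer: 1, 4, 6, 7, 11, 12

Derivation:
Current: 3, moving DOWN
Serve below first (descending): [1]
Then reverse, serve above (ascending): [4, 6, 7, 11, 12]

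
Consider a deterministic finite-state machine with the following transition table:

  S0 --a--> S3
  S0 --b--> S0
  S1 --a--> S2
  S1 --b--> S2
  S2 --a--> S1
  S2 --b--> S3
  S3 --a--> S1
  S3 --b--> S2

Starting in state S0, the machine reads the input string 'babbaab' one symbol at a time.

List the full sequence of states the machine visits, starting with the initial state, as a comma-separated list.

Start: S0
  read 'b': S0 --b--> S0
  read 'a': S0 --a--> S3
  read 'b': S3 --b--> S2
  read 'b': S2 --b--> S3
  read 'a': S3 --a--> S1
  read 'a': S1 --a--> S2
  read 'b': S2 --b--> S3

Answer: S0, S0, S3, S2, S3, S1, S2, S3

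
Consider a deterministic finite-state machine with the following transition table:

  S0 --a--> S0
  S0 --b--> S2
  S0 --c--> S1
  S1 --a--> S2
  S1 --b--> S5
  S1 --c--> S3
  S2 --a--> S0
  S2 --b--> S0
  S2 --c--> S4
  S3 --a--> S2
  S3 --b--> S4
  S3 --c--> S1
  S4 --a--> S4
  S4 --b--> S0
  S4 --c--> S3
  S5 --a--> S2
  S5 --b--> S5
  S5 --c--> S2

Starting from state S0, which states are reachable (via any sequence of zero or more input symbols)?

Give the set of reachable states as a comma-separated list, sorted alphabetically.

BFS from S0:
  visit S0: S0--a-->S0 (seen), S0--b-->S2 (new), S0--c-->S1 (new)
  visit S2: S2--a-->S0 (seen), S2--b-->S0 (seen), S2--c-->S4 (new)
  visit S1: S1--a-->S2 (seen), S1--b-->S5 (new), S1--c-->S3 (new)
  visit S4: S4--a-->S4 (seen), S4--b-->S0 (seen), S4--c-->S3 (seen)
  visit S5: S5--a-->S2 (seen), S5--b-->S5 (seen), S5--c-->S2 (seen)
  visit S3: S3--a-->S2 (seen), S3--b-->S4 (seen), S3--c-->S1 (seen)

Answer: S0, S1, S2, S3, S4, S5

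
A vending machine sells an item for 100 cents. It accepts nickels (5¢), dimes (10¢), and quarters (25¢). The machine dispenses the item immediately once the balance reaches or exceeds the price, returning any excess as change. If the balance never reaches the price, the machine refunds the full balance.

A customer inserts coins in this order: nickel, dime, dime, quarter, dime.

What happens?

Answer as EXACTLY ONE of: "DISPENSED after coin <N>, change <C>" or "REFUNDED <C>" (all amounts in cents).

Price: 100¢
Coin 1 (nickel, 5¢): balance = 5¢
Coin 2 (dime, 10¢): balance = 15¢
Coin 3 (dime, 10¢): balance = 25¢
Coin 4 (quarter, 25¢): balance = 50¢
Coin 5 (dime, 10¢): balance = 60¢
All coins inserted, balance 60¢ < price 100¢ → REFUND 60¢

Answer: REFUNDED 60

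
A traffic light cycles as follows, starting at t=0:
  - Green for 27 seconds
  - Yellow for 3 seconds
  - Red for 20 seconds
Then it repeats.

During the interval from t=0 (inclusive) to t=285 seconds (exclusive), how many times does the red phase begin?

Answer: 6

Derivation:
Cycle = 27+3+20 = 50s
red phase starts at t = k*50 + 30 for k=0,1,2,...
Need k*50+30 < 285 → k < 5.100
k ∈ {0, ..., 5} → 6 starts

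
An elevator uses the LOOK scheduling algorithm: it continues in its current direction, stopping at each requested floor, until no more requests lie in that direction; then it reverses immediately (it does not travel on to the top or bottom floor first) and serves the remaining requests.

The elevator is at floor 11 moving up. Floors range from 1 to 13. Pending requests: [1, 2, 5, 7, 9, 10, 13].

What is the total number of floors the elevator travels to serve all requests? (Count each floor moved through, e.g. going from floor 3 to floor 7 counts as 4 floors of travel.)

Start at floor 11 moving up, LOOK stop order: [13, 10, 9, 7, 5, 2, 1]
  11 → 13: |13-11| = 2, total = 2
  13 → 10: |10-13| = 3, total = 5
  10 → 9: |9-10| = 1, total = 6
  9 → 7: |7-9| = 2, total = 8
  7 → 5: |5-7| = 2, total = 10
  5 → 2: |2-5| = 3, total = 13
  2 → 1: |1-2| = 1, total = 14

Answer: 14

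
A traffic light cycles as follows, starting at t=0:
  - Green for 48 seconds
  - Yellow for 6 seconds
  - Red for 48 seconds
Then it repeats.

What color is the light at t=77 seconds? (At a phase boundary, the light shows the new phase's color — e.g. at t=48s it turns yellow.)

Cycle length = 48 + 6 + 48 = 102s
t = 77, phase_t = 77 mod 102 = 77
77 >= 54 → RED

Answer: red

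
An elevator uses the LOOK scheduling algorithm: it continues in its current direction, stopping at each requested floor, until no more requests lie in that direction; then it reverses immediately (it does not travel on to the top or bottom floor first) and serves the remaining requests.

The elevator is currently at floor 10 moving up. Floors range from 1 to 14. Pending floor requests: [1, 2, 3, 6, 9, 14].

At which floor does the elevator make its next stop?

Answer: 14

Derivation:
Current floor: 10, direction: up
Requests above: [14]
Requests below: [1, 2, 3, 6, 9]
Moving up and requests lie above → nearest above is min([14]) = 14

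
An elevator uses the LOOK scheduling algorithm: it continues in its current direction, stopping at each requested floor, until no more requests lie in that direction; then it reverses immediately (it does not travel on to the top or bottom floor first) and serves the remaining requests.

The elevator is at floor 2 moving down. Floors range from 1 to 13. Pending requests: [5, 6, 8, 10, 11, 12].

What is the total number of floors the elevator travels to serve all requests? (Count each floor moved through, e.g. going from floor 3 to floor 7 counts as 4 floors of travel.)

Start at floor 2 moving down, LOOK stop order: [5, 6, 8, 10, 11, 12]
  2 → 5: |5-2| = 3, total = 3
  5 → 6: |6-5| = 1, total = 4
  6 → 8: |8-6| = 2, total = 6
  8 → 10: |10-8| = 2, total = 8
  10 → 11: |11-10| = 1, total = 9
  11 → 12: |12-11| = 1, total = 10

Answer: 10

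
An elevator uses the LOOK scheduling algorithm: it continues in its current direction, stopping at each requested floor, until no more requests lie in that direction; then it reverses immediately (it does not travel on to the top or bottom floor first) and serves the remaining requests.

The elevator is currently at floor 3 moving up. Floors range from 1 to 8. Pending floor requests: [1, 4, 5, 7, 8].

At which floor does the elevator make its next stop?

Answer: 4

Derivation:
Current floor: 3, direction: up
Requests above: [4, 5, 7, 8]
Requests below: [1]
Moving up and requests lie above → nearest above is min([4, 5, 7, 8]) = 4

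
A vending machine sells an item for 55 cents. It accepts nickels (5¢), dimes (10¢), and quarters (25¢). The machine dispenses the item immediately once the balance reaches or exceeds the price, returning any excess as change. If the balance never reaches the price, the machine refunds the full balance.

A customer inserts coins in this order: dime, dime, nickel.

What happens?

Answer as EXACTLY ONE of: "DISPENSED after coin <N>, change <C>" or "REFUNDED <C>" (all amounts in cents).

Answer: REFUNDED 25

Derivation:
Price: 55¢
Coin 1 (dime, 10¢): balance = 10¢
Coin 2 (dime, 10¢): balance = 20¢
Coin 3 (nickel, 5¢): balance = 25¢
All coins inserted, balance 25¢ < price 55¢ → REFUND 25¢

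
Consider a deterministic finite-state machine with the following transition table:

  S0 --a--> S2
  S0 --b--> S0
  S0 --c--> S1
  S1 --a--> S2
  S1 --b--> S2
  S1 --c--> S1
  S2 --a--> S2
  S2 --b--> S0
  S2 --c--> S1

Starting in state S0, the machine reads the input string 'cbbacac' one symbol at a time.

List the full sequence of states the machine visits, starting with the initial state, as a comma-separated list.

Answer: S0, S1, S2, S0, S2, S1, S2, S1

Derivation:
Start: S0
  read 'c': S0 --c--> S1
  read 'b': S1 --b--> S2
  read 'b': S2 --b--> S0
  read 'a': S0 --a--> S2
  read 'c': S2 --c--> S1
  read 'a': S1 --a--> S2
  read 'c': S2 --c--> S1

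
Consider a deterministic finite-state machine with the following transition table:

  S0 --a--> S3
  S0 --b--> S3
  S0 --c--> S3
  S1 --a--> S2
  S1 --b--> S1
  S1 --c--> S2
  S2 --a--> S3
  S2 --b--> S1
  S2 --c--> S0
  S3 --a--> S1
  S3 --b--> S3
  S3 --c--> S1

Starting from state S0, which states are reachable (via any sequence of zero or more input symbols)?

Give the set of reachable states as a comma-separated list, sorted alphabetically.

BFS from S0:
  visit S0: S0--a-->S3 (new), S0--b-->S3 (seen), S0--c-->S3 (seen)
  visit S3: S3--a-->S1 (new), S3--b-->S3 (seen), S3--c-->S1 (seen)
  visit S1: S1--a-->S2 (new), S1--b-->S1 (seen), S1--c-->S2 (seen)
  visit S2: S2--a-->S3 (seen), S2--b-->S1 (seen), S2--c-->S0 (seen)

Answer: S0, S1, S2, S3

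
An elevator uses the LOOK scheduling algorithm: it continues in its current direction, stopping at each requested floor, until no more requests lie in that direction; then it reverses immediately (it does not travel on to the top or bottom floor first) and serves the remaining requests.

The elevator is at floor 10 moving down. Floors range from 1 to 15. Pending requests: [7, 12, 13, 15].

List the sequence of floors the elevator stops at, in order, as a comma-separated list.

Current: 10, moving DOWN
Serve below first (descending): [7]
Then reverse, serve above (ascending): [12, 13, 15]

Answer: 7, 12, 13, 15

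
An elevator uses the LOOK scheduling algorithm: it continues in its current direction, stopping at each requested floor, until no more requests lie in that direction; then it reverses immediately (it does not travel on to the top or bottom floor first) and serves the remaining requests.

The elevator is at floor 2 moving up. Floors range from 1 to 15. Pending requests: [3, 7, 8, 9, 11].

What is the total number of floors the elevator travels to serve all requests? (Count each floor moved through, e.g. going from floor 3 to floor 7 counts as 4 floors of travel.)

Start at floor 2 moving up, LOOK stop order: [3, 7, 8, 9, 11]
  2 → 3: |3-2| = 1, total = 1
  3 → 7: |7-3| = 4, total = 5
  7 → 8: |8-7| = 1, total = 6
  8 → 9: |9-8| = 1, total = 7
  9 → 11: |11-9| = 2, total = 9

Answer: 9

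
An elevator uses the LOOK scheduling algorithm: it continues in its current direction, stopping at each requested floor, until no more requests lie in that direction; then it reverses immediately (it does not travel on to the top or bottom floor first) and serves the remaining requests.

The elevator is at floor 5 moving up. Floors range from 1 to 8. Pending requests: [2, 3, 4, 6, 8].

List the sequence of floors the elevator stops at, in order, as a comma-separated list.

Current: 5, moving UP
Serve above first (ascending): [6, 8]
Then reverse, serve below (descending): [4, 3, 2]

Answer: 6, 8, 4, 3, 2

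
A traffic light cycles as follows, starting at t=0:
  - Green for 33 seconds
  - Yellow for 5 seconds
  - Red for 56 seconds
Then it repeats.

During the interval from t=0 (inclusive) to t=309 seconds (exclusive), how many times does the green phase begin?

Cycle = 33+5+56 = 94s
green phase starts at t = k*94 + 0 for k=0,1,2,...
Need k*94+0 < 309 → k < 3.287
k ∈ {0, ..., 3} → 4 starts

Answer: 4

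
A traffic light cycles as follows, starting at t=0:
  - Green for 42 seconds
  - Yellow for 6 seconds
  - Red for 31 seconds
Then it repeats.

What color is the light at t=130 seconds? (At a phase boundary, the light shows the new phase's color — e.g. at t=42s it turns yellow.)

Answer: red

Derivation:
Cycle length = 42 + 6 + 31 = 79s
t = 130, phase_t = 130 mod 79 = 51
51 >= 48 → RED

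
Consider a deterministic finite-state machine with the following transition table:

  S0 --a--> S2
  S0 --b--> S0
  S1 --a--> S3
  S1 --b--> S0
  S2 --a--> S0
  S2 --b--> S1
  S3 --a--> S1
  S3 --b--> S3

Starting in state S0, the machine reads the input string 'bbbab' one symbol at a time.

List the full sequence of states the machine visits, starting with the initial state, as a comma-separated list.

Answer: S0, S0, S0, S0, S2, S1

Derivation:
Start: S0
  read 'b': S0 --b--> S0
  read 'b': S0 --b--> S0
  read 'b': S0 --b--> S0
  read 'a': S0 --a--> S2
  read 'b': S2 --b--> S1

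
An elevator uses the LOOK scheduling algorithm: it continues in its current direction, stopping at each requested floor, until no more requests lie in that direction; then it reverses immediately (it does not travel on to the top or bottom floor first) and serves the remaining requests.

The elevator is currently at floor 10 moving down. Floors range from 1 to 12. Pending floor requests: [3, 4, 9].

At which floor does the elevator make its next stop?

Answer: 9

Derivation:
Current floor: 10, direction: down
Requests above: []
Requests below: [3, 4, 9]
Moving down and requests lie below → nearest below is max([3, 4, 9]) = 9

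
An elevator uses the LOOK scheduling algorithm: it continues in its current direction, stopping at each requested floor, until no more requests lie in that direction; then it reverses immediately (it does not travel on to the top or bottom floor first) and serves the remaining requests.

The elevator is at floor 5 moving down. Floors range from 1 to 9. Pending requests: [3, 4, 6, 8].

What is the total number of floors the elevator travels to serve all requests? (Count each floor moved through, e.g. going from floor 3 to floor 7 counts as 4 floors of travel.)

Answer: 7

Derivation:
Start at floor 5 moving down, LOOK stop order: [4, 3, 6, 8]
  5 → 4: |4-5| = 1, total = 1
  4 → 3: |3-4| = 1, total = 2
  3 → 6: |6-3| = 3, total = 5
  6 → 8: |8-6| = 2, total = 7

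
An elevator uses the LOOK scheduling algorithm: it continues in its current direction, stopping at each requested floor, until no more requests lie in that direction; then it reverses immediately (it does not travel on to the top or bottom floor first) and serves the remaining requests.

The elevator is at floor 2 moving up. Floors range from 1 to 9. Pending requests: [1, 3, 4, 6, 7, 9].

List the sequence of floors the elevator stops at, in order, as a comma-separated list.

Current: 2, moving UP
Serve above first (ascending): [3, 4, 6, 7, 9]
Then reverse, serve below (descending): [1]

Answer: 3, 4, 6, 7, 9, 1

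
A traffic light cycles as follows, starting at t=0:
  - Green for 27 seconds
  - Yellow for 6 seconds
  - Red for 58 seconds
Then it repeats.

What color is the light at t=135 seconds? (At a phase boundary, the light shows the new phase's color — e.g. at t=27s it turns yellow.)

Cycle length = 27 + 6 + 58 = 91s
t = 135, phase_t = 135 mod 91 = 44
44 >= 33 → RED

Answer: red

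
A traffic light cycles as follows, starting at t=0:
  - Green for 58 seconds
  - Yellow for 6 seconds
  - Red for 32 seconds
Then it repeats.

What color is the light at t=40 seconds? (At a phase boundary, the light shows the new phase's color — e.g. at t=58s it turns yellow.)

Cycle length = 58 + 6 + 32 = 96s
t = 40, phase_t = 40 mod 96 = 40
40 < 58 (green end) → GREEN

Answer: green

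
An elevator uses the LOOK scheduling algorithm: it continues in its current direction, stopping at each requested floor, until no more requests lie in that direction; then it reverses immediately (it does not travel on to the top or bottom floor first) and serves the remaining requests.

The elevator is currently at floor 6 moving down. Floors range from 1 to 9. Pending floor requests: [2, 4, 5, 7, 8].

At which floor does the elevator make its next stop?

Answer: 5

Derivation:
Current floor: 6, direction: down
Requests above: [7, 8]
Requests below: [2, 4, 5]
Moving down and requests lie below → nearest below is max([2, 4, 5]) = 5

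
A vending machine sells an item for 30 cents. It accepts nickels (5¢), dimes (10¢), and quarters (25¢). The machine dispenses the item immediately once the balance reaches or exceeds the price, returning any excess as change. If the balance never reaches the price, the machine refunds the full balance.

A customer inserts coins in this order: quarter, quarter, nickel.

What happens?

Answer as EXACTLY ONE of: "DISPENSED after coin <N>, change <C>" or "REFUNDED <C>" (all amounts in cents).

Answer: DISPENSED after coin 2, change 20

Derivation:
Price: 30¢
Coin 1 (quarter, 25¢): balance = 25¢
Coin 2 (quarter, 25¢): balance = 50¢
  → balance >= price → DISPENSE, change = 50 - 30 = 20¢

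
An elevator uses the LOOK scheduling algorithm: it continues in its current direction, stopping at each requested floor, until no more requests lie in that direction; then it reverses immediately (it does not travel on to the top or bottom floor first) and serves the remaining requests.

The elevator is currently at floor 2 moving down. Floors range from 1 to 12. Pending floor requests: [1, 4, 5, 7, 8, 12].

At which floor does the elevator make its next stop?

Current floor: 2, direction: down
Requests above: [4, 5, 7, 8, 12]
Requests below: [1]
Moving down and requests lie below → nearest below is max([1]) = 1

Answer: 1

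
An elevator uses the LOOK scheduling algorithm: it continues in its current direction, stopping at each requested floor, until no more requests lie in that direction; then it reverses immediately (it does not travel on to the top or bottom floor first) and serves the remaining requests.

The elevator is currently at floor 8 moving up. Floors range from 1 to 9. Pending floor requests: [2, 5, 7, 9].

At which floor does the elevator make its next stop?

Answer: 9

Derivation:
Current floor: 8, direction: up
Requests above: [9]
Requests below: [2, 5, 7]
Moving up and requests lie above → nearest above is min([9]) = 9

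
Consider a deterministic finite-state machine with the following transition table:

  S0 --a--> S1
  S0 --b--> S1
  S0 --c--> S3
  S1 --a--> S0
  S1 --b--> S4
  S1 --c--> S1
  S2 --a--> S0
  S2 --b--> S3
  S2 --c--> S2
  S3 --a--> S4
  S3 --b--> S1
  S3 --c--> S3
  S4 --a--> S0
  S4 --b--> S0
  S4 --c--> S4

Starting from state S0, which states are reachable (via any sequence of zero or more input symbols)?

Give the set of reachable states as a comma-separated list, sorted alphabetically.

BFS from S0:
  visit S0: S0--a-->S1 (new), S0--b-->S1 (seen), S0--c-->S3 (new)
  visit S1: S1--a-->S0 (seen), S1--b-->S4 (new), S1--c-->S1 (seen)
  visit S3: S3--a-->S4 (seen), S3--b-->S1 (seen), S3--c-->S3 (seen)
  visit S4: S4--a-->S0 (seen), S4--b-->S0 (seen), S4--c-->S4 (seen)

Answer: S0, S1, S3, S4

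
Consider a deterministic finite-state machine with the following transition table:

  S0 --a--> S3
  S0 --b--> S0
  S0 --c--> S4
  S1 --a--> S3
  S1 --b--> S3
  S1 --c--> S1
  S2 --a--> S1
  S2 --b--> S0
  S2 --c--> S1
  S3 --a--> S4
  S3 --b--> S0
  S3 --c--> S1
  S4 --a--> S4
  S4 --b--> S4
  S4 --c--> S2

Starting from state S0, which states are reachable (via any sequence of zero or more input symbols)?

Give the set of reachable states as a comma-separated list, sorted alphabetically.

Answer: S0, S1, S2, S3, S4

Derivation:
BFS from S0:
  visit S0: S0--a-->S3 (new), S0--b-->S0 (seen), S0--c-->S4 (new)
  visit S3: S3--a-->S4 (seen), S3--b-->S0 (seen), S3--c-->S1 (new)
  visit S4: S4--a-->S4 (seen), S4--b-->S4 (seen), S4--c-->S2 (new)
  visit S1: S1--a-->S3 (seen), S1--b-->S3 (seen), S1--c-->S1 (seen)
  visit S2: S2--a-->S1 (seen), S2--b-->S0 (seen), S2--c-->S1 (seen)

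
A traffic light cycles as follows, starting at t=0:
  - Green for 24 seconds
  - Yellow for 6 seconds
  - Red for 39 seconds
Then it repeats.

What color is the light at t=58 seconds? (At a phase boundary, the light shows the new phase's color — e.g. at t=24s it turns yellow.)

Cycle length = 24 + 6 + 39 = 69s
t = 58, phase_t = 58 mod 69 = 58
58 >= 30 → RED

Answer: red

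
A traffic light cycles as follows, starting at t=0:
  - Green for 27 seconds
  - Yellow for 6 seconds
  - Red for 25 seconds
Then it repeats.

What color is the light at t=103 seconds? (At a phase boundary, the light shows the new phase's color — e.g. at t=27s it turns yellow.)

Answer: red

Derivation:
Cycle length = 27 + 6 + 25 = 58s
t = 103, phase_t = 103 mod 58 = 45
45 >= 33 → RED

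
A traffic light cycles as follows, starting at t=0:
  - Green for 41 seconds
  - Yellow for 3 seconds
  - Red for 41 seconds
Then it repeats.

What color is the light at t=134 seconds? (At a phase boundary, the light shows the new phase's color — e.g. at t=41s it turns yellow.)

Cycle length = 41 + 3 + 41 = 85s
t = 134, phase_t = 134 mod 85 = 49
49 >= 44 → RED

Answer: red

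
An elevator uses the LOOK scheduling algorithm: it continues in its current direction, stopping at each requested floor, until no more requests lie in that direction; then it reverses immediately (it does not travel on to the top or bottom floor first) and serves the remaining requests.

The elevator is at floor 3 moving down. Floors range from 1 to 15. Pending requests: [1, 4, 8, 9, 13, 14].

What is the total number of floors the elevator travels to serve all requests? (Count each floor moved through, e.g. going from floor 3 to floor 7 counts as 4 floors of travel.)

Answer: 15

Derivation:
Start at floor 3 moving down, LOOK stop order: [1, 4, 8, 9, 13, 14]
  3 → 1: |1-3| = 2, total = 2
  1 → 4: |4-1| = 3, total = 5
  4 → 8: |8-4| = 4, total = 9
  8 → 9: |9-8| = 1, total = 10
  9 → 13: |13-9| = 4, total = 14
  13 → 14: |14-13| = 1, total = 15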